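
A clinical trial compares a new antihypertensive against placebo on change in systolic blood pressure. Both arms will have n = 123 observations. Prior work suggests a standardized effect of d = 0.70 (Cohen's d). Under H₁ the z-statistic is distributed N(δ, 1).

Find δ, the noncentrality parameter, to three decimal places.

δ = d·√(n/2) = 0.70 × √(123/2) = 5.4895

δ ≈ 5.490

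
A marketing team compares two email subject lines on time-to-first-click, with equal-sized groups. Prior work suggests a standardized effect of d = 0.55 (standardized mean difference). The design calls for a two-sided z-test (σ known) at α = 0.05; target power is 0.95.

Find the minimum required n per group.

Set Φ(δ − 1.960) = 0.95; then δ − 1.960 = Φ⁻¹(0.95) = 1.645, giving δ = 3.605.
(The Φ(−δ − z_{α/2}) term is vanishingly small for δ > 0 and is dropped in the standard sample-size formula.)
δ = d·√(n/2) ⇒ n = 2(δ/d)² = 2 × (3.605 / 0.55)² = 85.92.
Round up to the next whole unit.

n = 86 per group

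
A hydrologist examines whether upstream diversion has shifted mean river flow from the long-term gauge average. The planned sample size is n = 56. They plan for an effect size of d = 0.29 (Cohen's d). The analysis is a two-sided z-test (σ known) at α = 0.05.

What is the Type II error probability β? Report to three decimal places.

Noncentrality parameter: δ = d·√n = 0.29 × √56 = 2.1702
Two-sided α = 0.05 → critical value z_{0.025} = 1.960.
Power = Φ(δ − 1.960) + Φ(−δ − 1.960) = Φ(0.210) + Φ(-4.130) = 0.5832 + 0.0000 = 0.5833.
Type II error: β = 1 − power = 1 − 0.5833 = 0.4167.

β ≈ 0.417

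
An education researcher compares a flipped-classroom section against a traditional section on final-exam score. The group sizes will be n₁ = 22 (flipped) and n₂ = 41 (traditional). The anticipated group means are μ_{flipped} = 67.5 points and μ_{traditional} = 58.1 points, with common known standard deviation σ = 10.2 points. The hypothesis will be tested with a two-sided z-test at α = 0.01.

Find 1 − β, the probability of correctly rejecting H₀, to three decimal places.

Power ≈ 0.819

Standardized effect: d = |μ_{flipped} − μ_{traditional}| / σ = |67.5 − 58.1| / 10.2 = 0.9216
Noncentrality parameter: δ = d / √(1/n₁ + 1/n₂) = 0.9216 / √(1/22 + 1/41) = 3.4871
Critical value for a two-sided test at α = 0.01: z_{α/2} = 2.576.
Power = Φ(δ − 2.576) + Φ(−δ − 2.576) = Φ(0.911) + Φ(-6.063) = 0.8189 + 0.0000 = 0.8189.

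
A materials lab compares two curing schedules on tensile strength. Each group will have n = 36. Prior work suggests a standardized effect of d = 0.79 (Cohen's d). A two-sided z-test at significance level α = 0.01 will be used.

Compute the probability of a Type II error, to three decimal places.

β ≈ 0.219

Noncentrality parameter: δ = d·√(n/2) = 0.79 × √(36/2) = 3.3517
Two-sided α = 0.01 → critical value z_{0.005} = 2.576.
Power = Φ(δ − 2.576) + Φ(−δ − 2.576) = Φ(0.776) + Φ(-5.928) = 0.7811 + 0.0000 = 0.7811.
Type II error: β = 1 − power = 1 − 0.7811 = 0.2189.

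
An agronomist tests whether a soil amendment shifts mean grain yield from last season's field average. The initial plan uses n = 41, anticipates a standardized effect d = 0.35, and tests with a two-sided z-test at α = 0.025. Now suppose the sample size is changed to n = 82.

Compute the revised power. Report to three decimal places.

With n = 82: δ = d·√n = 0.35 × √82 = 3.1694. Critical value z_{0.0125} = 2.241.
Revised power = Φ(δ − 2.241) + Φ(−δ − 2.241) = Φ(0.928) + Φ(-5.411) = 0.8233 + 0.0000 = 0.8233.

Power ≈ 0.823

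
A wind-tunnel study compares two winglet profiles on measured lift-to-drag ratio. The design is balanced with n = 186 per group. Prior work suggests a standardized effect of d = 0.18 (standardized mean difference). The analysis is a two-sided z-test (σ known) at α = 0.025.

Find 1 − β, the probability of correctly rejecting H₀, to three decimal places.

Power ≈ 0.307

Noncentrality parameter: δ = d·√(n/2) = 0.18 × √(186/2) = 1.7359
Two-sided α = 0.025 → critical value z_{0.0125} = 2.241.
Power = Φ(δ − 2.241) + Φ(−δ − 2.241) = Φ(-0.506) + Φ(-3.977) = 0.3066 + 0.0000 = 0.3066.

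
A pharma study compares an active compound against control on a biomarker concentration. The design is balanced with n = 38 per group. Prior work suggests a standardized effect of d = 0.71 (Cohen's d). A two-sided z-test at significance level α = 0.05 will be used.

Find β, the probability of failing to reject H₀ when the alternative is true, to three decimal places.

β ≈ 0.128

Noncentrality parameter: δ = d·√(n/2) = 0.71 × √(38/2) = 3.0948
Two-sided α = 0.05 → critical value z_{0.025} = 1.960.
Power = Φ(δ − 1.960) + Φ(−δ − 1.960) = Φ(1.135) + Φ(-5.055) = 0.8718 + 0.0000 = 0.8718.
Type II error: β = 1 − power = 1 − 0.8718 = 0.1282.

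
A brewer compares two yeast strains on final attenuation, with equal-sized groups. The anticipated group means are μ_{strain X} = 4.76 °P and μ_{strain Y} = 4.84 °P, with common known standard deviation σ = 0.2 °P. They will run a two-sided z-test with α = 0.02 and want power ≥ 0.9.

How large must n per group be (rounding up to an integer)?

n = 163 per group

Standardized effect: d = |μ_{strain X} − μ_{strain Y}| / σ = |4.76 − 4.84| / 0.2 = 0.4000
Set Φ(δ − 2.326) = 0.9; then δ − 2.326 = Φ⁻¹(0.9) = 1.282, giving δ = 3.608.
(Ignoring the negligible lower-tail rejection probability gives the usual closed-form inversion.)
δ = d·√(n/2) ⇒ n = 2(δ/d)² = 2 × (3.608 / 0.4000)² = 162.71.
Rounding up, n = 163 per group.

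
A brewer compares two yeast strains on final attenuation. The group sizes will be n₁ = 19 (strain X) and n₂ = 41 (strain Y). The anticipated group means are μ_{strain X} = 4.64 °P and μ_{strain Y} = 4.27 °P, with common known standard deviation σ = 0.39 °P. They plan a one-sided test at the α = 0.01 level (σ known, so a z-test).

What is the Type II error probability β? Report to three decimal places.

Standardized effect: d = |μ_{strain X} − μ_{strain Y}| / σ = |4.64 − 4.27| / 0.39 = 0.9487
Noncentrality parameter: δ = d / √(1/n₁ + 1/n₂) = 0.9487 / √(1/19 + 1/41) = 3.4185
Critical value for a one-sided test at α = 0.01: z_α = 2.326.
Power = P(Z > 2.326 − δ) = Φ(1.092) = 0.8626.
Type II error: β = 1 − power = 1 − 0.8626 = 0.1374.

β ≈ 0.137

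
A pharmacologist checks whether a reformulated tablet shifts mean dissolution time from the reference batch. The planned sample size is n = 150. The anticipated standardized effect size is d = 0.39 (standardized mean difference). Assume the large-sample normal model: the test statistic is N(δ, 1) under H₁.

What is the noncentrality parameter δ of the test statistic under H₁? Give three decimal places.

δ ≈ 4.777

δ = d·√n = 0.39 × √150 = 4.7765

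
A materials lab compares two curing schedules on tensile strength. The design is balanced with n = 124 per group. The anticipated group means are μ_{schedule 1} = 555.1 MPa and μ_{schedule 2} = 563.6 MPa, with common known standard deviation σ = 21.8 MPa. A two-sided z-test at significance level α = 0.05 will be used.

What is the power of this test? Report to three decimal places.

Power ≈ 0.867

Standardized effect: d = |μ_{schedule 1} − μ_{schedule 2}| / σ = |555.1 − 563.6| / 21.8 = 0.3899
Noncentrality parameter: δ = d·√(n/2) = 0.3899 × √(124/2) = 3.0701
Critical value for a two-sided test at α = 0.05: z_{α/2} = 1.960.
Power = Φ(δ − 1.960) + Φ(−δ − 1.960) = Φ(1.110) + Φ(-5.030) = 0.8665 + 0.0000 = 0.8665.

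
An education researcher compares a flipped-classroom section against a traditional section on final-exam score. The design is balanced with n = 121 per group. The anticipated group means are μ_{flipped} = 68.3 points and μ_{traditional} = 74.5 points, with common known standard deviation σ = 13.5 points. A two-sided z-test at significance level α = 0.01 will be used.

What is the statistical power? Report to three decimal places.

Standardized effect: d = |μ_{flipped} − μ_{traditional}| / σ = |68.3 − 74.5| / 13.5 = 0.4593
Noncentrality parameter: δ = d·√(n/2) = 0.4593 × √(121/2) = 3.5722
Critical value for a two-sided test at α = 0.01: z_{α/2} = 2.576.
Power = Φ(δ − 2.576) + Φ(−δ − 2.576) = Φ(0.996) + Φ(-6.148) = 0.8405 + 0.0000 = 0.8405.

Power ≈ 0.840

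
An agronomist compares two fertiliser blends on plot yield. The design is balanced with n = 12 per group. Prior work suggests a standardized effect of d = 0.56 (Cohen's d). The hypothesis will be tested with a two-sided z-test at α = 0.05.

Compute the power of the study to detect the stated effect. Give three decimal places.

Noncentrality parameter: δ = d·√(n/2) = 0.56 × √(12/2) = 1.3717
Two-sided α = 0.05 → critical value z_{0.025} = 1.960.
Power = Φ(δ − 1.960) + Φ(−δ − 1.960) = Φ(-0.588) + Φ(-3.332) = 0.2782 + 0.0004 = 0.2786.

Power ≈ 0.279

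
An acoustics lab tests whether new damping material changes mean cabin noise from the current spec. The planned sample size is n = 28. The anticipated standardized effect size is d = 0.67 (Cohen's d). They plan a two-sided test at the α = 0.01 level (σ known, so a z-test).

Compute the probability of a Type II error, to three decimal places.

β ≈ 0.166

Noncentrality parameter: δ = d·√n = 0.67 × √28 = 3.5453
Critical value for a two-sided test at α = 0.01: z_{α/2} = 2.576.
Power = Φ(δ − 2.576) + Φ(−δ − 2.576) = Φ(0.969) + Φ(-6.121) = 0.8338 + 0.0000 = 0.8338.
Type II error: β = 1 − power = 1 − 0.8338 = 0.1662.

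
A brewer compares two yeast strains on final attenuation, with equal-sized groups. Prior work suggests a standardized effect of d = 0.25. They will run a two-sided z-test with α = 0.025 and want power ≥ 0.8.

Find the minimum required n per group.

n = 305 per group

Set Φ(δ − 2.241) = 0.8; then δ − 2.241 = Φ⁻¹(0.8) = 0.842, giving δ = 3.083.
(For δ > 0 the lower-tail rejection region contributes negligibly to power, so the one-term inversion is standard.)
δ = d·√(n/2) ⇒ n = 2(δ/d)² = 2 × (3.083 / 0.25)² = 304.16.
Round up to the next whole unit.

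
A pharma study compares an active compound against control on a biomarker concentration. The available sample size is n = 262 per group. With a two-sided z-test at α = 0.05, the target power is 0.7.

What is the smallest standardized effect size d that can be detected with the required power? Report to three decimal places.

Required noncentrality: δ = z_{0.025} + z_{0.30} = 1.960 + 0.524 = 2.484.
(The second rejection-region term Φ(−δ − z_{α/2}) is negligible and dropped.)
δ = d·√(n/2) ⇒ d = δ/√(n/2) = 2.484/√(262/2) = 0.2171.

d ≈ 0.217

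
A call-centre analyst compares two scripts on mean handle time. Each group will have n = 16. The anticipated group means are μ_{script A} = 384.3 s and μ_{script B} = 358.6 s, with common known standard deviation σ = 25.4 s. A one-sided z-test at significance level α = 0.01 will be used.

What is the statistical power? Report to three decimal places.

Power ≈ 0.704

Standardized effect: d = |μ_{script A} − μ_{script B}| / σ = |384.3 − 358.6| / 25.4 = 1.0118
Noncentrality parameter: δ = d·√(n/2) = 1.0118 × √(16/2) = 2.8618
Critical value for a one-sided test at α = 0.01: z_α = 2.326.
Power = Φ(δ − 2.326) = Φ(0.535) = 0.7038.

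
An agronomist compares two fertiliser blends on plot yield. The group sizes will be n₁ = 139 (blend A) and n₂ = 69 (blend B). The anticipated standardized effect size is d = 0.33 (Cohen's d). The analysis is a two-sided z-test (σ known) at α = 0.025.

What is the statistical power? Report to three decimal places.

Noncentrality parameter: δ = d / √(1/n₁ + 1/n₂) = 0.33 / √(1/139 + 1/69) = 2.2409
Two-sided α = 0.025 → critical value z_{0.0125} = 2.241.
Power = Φ(δ − 2.241) + Φ(−δ − 2.241) = Φ(-0.001) + Φ(-4.482) = 0.4998 + 0.0000 = 0.4998.

Power ≈ 0.500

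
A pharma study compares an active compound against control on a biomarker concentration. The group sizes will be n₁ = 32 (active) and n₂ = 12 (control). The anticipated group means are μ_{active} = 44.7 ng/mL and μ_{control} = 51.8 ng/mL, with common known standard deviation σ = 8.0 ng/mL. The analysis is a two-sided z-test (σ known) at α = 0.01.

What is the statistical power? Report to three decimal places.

Power ≈ 0.518

Standardized effect: d = |μ_{active} − μ_{control}| / σ = |44.7 − 51.8| / 8.0 = 0.8875
Noncentrality parameter: δ = d / √(1/n₁ + 1/n₂) = 0.8875 / √(1/32 + 1/12) = 2.6218
Two-sided α = 0.01 → critical value z_{0.005} = 2.576.
Power = Φ(δ − 2.576) + Φ(−δ − 2.576) = Φ(0.046) + Φ(-5.198) = 0.5184 + 0.0000 = 0.5184.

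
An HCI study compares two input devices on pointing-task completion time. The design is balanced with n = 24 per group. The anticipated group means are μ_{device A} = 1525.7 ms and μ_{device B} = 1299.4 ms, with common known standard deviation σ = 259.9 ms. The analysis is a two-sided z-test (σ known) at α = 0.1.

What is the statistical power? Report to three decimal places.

Power ≈ 0.915

Standardized effect: d = |μ_{device A} − μ_{device B}| / σ = |1525.7 − 1299.4| / 259.9 = 0.8707
Noncentrality parameter: δ = d·√(n/2) = 0.8707 × √(24/2) = 3.0163
Critical value for a two-sided test at α = 0.1: z_{α/2} = 1.645.
Power = Φ(δ − 1.645) + Φ(−δ − 1.645) = Φ(1.371) + Φ(-4.661) = 0.9149 + 0.0000 = 0.9149.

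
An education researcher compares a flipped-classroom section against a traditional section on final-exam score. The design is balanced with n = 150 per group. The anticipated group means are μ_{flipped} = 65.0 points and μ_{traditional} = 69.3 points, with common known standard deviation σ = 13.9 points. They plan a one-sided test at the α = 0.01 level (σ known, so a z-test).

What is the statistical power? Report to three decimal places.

Power ≈ 0.638

Standardized effect: d = |μ_{flipped} − μ_{traditional}| / σ = |65.0 − 69.3| / 13.9 = 0.3094
Noncentrality parameter: δ = d·√(n/2) = 0.3094 × √(150/2) = 2.6791
One-sided α = 0.01 → critical value z_{0.01} = 2.326.
Power = Φ(δ − 2.326) = Φ(0.353) = 0.6379.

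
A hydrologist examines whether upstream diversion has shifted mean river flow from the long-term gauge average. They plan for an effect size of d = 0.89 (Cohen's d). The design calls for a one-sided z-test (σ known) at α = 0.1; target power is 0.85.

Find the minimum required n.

For power 0.85 need Φ(δ − z_{0.1}) = 0.85, so δ = z_{0.1} + z_{0.15} = 1.282 + 1.036 = 2.318.
δ = d·√n ⇒ n = (δ/d)² = (2.318 / 0.89)² = 6.78.
Round up to the next whole unit.

n = 7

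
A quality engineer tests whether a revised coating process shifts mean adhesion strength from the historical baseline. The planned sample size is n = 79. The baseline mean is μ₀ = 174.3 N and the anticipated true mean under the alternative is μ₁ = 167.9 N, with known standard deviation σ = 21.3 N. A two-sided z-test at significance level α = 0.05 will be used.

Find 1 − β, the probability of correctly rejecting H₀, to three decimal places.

Standardized effect: d = |μ₁ − μ₀| / σ = |167.9 − 174.3| / 21.3 = 0.3005
Noncentrality parameter: δ = d·√n = 0.3005 × √79 = 2.6706
Two-sided α = 0.05 → critical value z_{0.025} = 1.960.
Power = Φ(δ − 1.960) + Φ(−δ − 1.960) = Φ(0.711) + Φ(-4.631) = 0.7614 + 0.0000 = 0.7614.

Power ≈ 0.761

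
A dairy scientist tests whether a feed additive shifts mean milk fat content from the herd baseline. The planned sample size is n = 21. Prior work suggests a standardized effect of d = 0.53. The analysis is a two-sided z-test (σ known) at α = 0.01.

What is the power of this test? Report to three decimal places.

Noncentrality parameter: δ = d·√n = 0.53 × √21 = 2.4288
Two-sided α = 0.01 → critical value z_{0.005} = 2.576.
Power = Φ(δ − 2.576) + Φ(−δ − 2.576) = Φ(-0.147) + Φ(-5.005) = 0.4415 + 0.0000 = 0.4415.

Power ≈ 0.442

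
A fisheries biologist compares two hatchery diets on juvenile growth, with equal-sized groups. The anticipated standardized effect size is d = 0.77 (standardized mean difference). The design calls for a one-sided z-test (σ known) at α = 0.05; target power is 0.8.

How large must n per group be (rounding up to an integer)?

n = 21 per group

Set Φ(δ − 1.645) = 0.8; then δ − 1.645 = Φ⁻¹(0.8) = 0.842, giving δ = 2.486.
δ = d·√(n/2) ⇒ n = 2(δ/d)² = 2 × (2.486 / 0.77)² = 20.86.
Rounding up, n = 21 per group.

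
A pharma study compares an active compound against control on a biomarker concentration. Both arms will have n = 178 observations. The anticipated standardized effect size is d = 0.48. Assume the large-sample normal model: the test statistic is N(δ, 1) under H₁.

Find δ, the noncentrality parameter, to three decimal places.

δ ≈ 4.528

δ = d·√(n/2) = 0.48 × √(178/2) = 4.5283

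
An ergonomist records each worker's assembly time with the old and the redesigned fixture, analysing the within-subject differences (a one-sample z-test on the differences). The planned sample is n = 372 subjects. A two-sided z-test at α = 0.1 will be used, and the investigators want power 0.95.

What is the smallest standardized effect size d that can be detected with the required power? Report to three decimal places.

Required noncentrality: δ = z_{0.05} + z_{0.05} = 1.645 + 1.645 = 3.290.
(Lower-tail contribution to power is negligible for δ > 0.)
δ = d·√n ⇒ d = δ/√n = 3.290/√372 = 0.1706.

d ≈ 0.171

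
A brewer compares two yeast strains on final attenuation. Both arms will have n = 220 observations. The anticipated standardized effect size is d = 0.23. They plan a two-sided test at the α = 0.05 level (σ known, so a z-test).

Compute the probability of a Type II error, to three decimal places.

β ≈ 0.326

Noncentrality parameter: δ = d·√(n/2) = 0.23 × √(220/2) = 2.4123
Critical value for a two-sided test at α = 0.05: z_{α/2} = 1.960.
Power = Φ(δ − 1.960) + Φ(−δ − 1.960) = Φ(0.452) + Φ(-4.372) = 0.6745 + 0.0000 = 0.6745.
Type II error: β = 1 − power = 1 − 0.6745 = 0.3255.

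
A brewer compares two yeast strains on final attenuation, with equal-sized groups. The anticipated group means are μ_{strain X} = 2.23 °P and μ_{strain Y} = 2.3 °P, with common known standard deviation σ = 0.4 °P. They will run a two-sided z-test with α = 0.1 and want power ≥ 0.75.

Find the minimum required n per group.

Standardized effect: d = |μ_{strain X} − μ_{strain Y}| / σ = |2.23 − 2.3| / 0.4 = 0.1750
Set Φ(δ − 1.645) = 0.75; then δ − 1.645 = Φ⁻¹(0.75) = 0.674, giving δ = 2.319.
(The Φ(−δ − z_{α/2}) term is vanishingly small for δ > 0 and is dropped in the standard sample-size formula.)
δ = d·√(n/2) ⇒ n = 2(δ/d)² = 2 × (2.319 / 0.1750)² = 351.30.
Round up to the next whole unit.

n = 352 per group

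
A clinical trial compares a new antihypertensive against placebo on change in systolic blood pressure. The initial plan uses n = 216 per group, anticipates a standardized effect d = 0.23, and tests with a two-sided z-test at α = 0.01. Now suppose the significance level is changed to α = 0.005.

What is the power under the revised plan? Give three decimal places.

Power ≈ 0.338

δ = d·√(n/2) = 0.23 × √(216/2) = 2.3902 (unchanged). New critical value: z_{0.0025} = 2.807.
Revised power = Φ(δ − 2.807) + Φ(−δ − 2.807) = Φ(-0.417) + Φ(-5.197) = 0.3384 + 0.0000 = 0.3384.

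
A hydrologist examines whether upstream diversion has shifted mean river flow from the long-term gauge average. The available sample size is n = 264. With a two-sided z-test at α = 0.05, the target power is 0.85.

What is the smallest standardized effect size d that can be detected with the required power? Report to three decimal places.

d ≈ 0.184

Required noncentrality: δ = z_{0.025} + z_{0.15} = 1.960 + 1.036 = 2.996.
(The second rejection-region term Φ(−δ − z_{α/2}) is negligible and dropped.)
δ = d·√n ⇒ d = δ/√n = 2.996/√264 = 0.1844.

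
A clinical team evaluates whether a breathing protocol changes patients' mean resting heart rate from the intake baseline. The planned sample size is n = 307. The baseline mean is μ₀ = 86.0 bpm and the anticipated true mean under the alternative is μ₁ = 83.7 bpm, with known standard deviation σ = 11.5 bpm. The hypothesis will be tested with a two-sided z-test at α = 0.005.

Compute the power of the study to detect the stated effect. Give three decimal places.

Power ≈ 0.757

Standardized effect: d = |μ₁ − μ₀| / σ = |83.7 − 86.0| / 11.5 = 0.2000
Noncentrality parameter: δ = d·√n = 0.2000 × √307 = 3.5043
Two-sided α = 0.005 → critical value z_{0.0025} = 2.807.
Power = Φ(δ − 2.807) + Φ(−δ − 2.807) = Φ(0.697) + Φ(-6.311) = 0.7572 + 0.0000 = 0.7572.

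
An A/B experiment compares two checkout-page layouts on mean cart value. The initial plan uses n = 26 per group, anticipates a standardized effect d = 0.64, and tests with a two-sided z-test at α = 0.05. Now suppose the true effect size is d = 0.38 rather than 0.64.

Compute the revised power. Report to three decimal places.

With d = 0.38: δ = d·√(n/2) = 0.38 × √(26/2) = 1.3701. Critical value z_{0.025} = 1.960.
Revised power = Φ(δ − 1.960) + Φ(−δ − 1.960) = Φ(-0.590) + Φ(-3.330) = 0.2776 + 0.0004 = 0.2781.

Power ≈ 0.278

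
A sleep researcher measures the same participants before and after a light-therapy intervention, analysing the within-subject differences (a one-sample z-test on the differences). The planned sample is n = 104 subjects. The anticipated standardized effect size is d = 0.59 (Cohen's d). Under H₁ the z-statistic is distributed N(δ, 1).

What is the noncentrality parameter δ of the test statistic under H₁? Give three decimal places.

δ = d·√n = 0.59 × √104 = 6.0168

δ ≈ 6.017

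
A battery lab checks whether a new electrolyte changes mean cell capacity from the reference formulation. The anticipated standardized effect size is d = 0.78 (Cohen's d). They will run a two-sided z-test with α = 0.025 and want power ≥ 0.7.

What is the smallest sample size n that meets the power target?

For power 0.7 need Φ(δ − z_{0.0125}) = 0.7, so δ = z_{0.0125} + z_{0.30} = 2.241 + 0.524 = 2.766.
(Ignoring the negligible lower-tail rejection probability gives the usual closed-form inversion.)
δ = d·√n ⇒ n = (δ/d)² = (2.766 / 0.78)² = 12.57.
Rounding up, n = 13.

n = 13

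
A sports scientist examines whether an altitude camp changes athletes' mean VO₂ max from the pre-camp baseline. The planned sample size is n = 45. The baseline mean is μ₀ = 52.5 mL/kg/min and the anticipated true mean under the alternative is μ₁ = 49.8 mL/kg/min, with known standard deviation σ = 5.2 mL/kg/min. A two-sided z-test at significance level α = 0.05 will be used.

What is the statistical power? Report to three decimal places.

Power ≈ 0.936

Standardized effect: d = |μ₁ − μ₀| / σ = |49.8 − 52.5| / 5.2 = 0.5192
Noncentrality parameter: δ = d·√n = 0.5192 × √45 = 3.4831
Critical value for a two-sided test at α = 0.05: z_{α/2} = 1.960.
Power = Φ(δ − 1.960) + Φ(−δ − 1.960) = Φ(1.523) + Φ(-5.443) = 0.9361 + 0.0000 = 0.9361.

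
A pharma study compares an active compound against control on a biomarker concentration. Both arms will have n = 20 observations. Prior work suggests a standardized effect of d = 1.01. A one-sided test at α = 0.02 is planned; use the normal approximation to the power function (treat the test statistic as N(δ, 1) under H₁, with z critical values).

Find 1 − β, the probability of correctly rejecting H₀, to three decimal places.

Power ≈ 0.873

Noncentrality parameter: λ = d·√(n/2) = 1.01 × √(20/2) = 3.1939
One-sided α = 0.02 → critical value z_{0.02} = 2.054.
Power = Φ(λ − 2.054) = Φ(1.140) = 0.8729.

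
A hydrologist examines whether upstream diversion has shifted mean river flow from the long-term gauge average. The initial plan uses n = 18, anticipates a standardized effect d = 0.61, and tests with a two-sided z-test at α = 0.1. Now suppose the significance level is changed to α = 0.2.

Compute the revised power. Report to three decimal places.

Power ≈ 0.904

δ = d·√n = 0.61 × √18 = 2.5880 (unchanged). New critical value: z_{0.1} = 1.282.
Revised power = Φ(δ − 1.282) + Φ(−δ − 1.282) = Φ(1.306) + Φ(-3.870) = 0.9043 + 0.0001 = 0.9044.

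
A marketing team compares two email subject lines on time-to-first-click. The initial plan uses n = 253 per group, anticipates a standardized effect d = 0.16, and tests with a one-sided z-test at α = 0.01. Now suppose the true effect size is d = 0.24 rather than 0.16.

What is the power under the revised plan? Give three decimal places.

With d = 0.24: δ = d·√(n/2) = 0.24 × √(253/2) = 2.6993. Critical value z_{0.01} = 2.326.
Revised power = Φ(δ − 2.326) = Φ(0.373) = 0.6454.

Power ≈ 0.645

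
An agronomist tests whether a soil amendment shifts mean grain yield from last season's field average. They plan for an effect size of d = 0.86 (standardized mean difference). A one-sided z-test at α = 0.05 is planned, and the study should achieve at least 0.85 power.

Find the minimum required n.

n = 10

Set Φ(δ − 1.645) = 0.85; then δ − 1.645 = Φ⁻¹(0.85) = 1.036, giving δ = 2.681.
δ = d·√n ⇒ n = (δ/d)² = (2.681 / 0.86)² = 9.72.
Rounding up, n = 10.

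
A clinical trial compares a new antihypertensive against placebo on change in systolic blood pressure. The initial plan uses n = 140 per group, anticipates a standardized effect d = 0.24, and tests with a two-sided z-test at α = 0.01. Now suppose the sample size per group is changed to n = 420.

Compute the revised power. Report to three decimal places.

Power ≈ 0.816

With n = 420 per group: δ = d·√(n/2) = 0.24 × √(420/2) = 3.4779. Critical value z_{0.005} = 2.576.
Revised power = Φ(δ − 2.576) + Φ(−δ − 2.576) = Φ(0.902) + Φ(-6.054) = 0.8165 + 0.0000 = 0.8165.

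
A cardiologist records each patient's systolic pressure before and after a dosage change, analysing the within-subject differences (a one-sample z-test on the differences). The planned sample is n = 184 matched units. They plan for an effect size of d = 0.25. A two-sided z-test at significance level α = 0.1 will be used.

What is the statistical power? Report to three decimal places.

Noncentrality parameter: δ = d·√n = 0.25 × √184 = 3.3912
Two-sided α = 0.1 → critical value z_{0.05} = 1.645.
Power = Φ(δ − 1.645) + Φ(−δ − 1.645) = Φ(1.746) + Φ(-5.036) = 0.9596 + 0.0000 = 0.9596.

Power ≈ 0.960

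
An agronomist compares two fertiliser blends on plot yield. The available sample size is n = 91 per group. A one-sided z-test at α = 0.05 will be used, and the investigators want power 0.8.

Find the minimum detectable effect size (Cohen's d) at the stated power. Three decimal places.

Required noncentrality: δ = z_{0.05} + z_{0.20} = 1.645 + 0.842 = 2.486.
δ = d·√(n/2) ⇒ d = δ/√(n/2) = 2.486/√(91/2) = 0.3686.

d ≈ 0.369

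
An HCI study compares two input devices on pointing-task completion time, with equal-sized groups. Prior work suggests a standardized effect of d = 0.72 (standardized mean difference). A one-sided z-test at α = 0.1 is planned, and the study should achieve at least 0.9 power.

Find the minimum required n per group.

n = 26 per group

For power 0.9 need Φ(δ − z_{0.1}) = 0.9, so δ = z_{0.1} + z_{0.10} = 1.282 + 1.282 = 2.563.
δ = d·√(n/2) ⇒ n = 2(δ/d)² = 2 × (2.563 / 0.72)² = 25.35.
Rounding up, n = 26 per group.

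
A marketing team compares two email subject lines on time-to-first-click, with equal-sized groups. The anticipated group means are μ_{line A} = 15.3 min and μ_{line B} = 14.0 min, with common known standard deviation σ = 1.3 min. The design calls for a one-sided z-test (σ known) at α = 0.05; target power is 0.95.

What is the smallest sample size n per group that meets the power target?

Standardized effect: d = |μ_{line A} − μ_{line B}| / σ = |15.3 − 14.0| / 1.3 = 1.0000
Set Φ(δ − 1.645) = 0.95; then δ − 1.645 = Φ⁻¹(0.95) = 1.645, giving δ = 3.290.
δ = d·√(n/2) ⇒ n = 2(δ/d)² = 2 × (3.290 / 1.0000)² = 21.64.
Rounding up, n = 22 per group.

n = 22 per group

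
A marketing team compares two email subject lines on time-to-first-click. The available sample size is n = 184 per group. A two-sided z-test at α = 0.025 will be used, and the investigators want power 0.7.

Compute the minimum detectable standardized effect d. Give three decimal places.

Required noncentrality: δ = z_{0.0125} + z_{0.30} = 2.241 + 0.524 = 2.766.
(Lower-tail contribution to power is negligible for δ > 0.)
δ = d·√(n/2) ⇒ d = δ/√(n/2) = 2.766/√(184/2) = 0.2884.

d ≈ 0.288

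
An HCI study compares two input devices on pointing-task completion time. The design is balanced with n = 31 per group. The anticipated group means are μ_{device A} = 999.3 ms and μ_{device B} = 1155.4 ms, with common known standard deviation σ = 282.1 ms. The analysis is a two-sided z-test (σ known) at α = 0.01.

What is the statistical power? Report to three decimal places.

Standardized effect: d = |μ_{device A} − μ_{device B}| / σ = |999.3 − 1155.4| / 282.1 = 0.5533
Noncentrality parameter: δ = d·√(n/2) = 0.5533 × √(31/2) = 2.1785
Critical value for a two-sided test at α = 0.01: z_{α/2} = 2.576.
Power = Φ(δ − 2.576) + Φ(−δ − 2.576) = Φ(-0.397) + Φ(-4.754) = 0.3456 + 0.0000 = 0.3456.

Power ≈ 0.346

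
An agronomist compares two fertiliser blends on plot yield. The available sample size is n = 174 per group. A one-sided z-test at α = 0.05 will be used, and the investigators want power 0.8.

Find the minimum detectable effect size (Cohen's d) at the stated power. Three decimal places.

Required noncentrality: δ = z_{0.05} + z_{0.20} = 1.645 + 0.842 = 2.486.
δ = d·√(n/2) ⇒ d = δ/√(n/2) = 2.486/√(174/2) = 0.2666.

d ≈ 0.267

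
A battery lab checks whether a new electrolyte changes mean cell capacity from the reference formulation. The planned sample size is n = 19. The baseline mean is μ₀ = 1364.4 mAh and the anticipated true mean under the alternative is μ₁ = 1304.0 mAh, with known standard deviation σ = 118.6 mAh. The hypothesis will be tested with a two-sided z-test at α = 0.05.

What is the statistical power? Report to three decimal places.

Power ≈ 0.603

Standardized effect: d = |μ₁ − μ₀| / σ = |1304.0 − 1364.4| / 118.6 = 0.5093
Noncentrality parameter: δ = d·√n = 0.5093 × √19 = 2.2199
Critical value for a two-sided test at α = 0.05: z_{α/2} = 1.960.
Power = Φ(δ − 1.960) + Φ(−δ − 1.960) = Φ(0.260) + Φ(-4.180) = 0.6025 + 0.0000 = 0.6025.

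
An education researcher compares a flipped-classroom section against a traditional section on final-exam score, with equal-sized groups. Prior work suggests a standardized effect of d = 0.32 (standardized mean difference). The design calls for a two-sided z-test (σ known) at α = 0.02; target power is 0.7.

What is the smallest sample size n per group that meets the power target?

Set Φ(δ − 2.326) = 0.7; then δ − 2.326 = Φ⁻¹(0.7) = 0.524, giving δ = 2.851.
(Ignoring the negligible lower-tail rejection probability gives the usual closed-form inversion.)
δ = d·√(n/2) ⇒ n = 2(δ/d)² = 2 × (2.851 / 0.32)² = 158.73.
Rounding up, n = 159 per group.

n = 159 per group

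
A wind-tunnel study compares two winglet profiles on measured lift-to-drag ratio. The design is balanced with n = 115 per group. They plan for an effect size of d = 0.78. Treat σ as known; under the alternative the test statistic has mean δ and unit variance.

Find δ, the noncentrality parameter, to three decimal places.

The noncentrality parameter scales effect size by the design's sample-size factor: δ = d·√(n/2) = 0.78 × √(115/2) = 5.9146

δ ≈ 5.915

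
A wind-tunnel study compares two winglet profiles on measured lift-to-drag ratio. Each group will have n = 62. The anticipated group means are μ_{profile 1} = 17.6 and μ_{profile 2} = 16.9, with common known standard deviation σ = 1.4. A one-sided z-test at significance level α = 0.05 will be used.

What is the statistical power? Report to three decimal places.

Power ≈ 0.873

Standardized effect: d = |μ_{profile 1} − μ_{profile 2}| / σ = |17.6 − 16.9| / 1.4 = 0.5000
Noncentrality parameter: δ = d·√(n/2) = 0.5000 × √(62/2) = 2.7839
Critical value for a one-sided test at α = 0.05: z_α = 1.645.
Power = Φ(δ − 1.645) = Φ(1.139) = 0.8727.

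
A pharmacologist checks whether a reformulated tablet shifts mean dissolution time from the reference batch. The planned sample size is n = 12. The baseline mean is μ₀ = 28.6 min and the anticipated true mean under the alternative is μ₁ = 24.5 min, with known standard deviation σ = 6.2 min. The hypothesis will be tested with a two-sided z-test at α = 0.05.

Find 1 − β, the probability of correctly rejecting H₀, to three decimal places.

Power ≈ 0.630

Standardized effect: d = |μ₁ − μ₀| / σ = |24.5 − 28.6| / 6.2 = 0.6613
Noncentrality parameter: δ = d·√n = 0.6613 × √12 = 2.2908
Two-sided α = 0.05 → critical value z_{0.025} = 1.960.
Power = Φ(δ − 1.960) + Φ(−δ − 1.960) = Φ(0.331) + Φ(-4.251) = 0.6296 + 0.0000 = 0.6296.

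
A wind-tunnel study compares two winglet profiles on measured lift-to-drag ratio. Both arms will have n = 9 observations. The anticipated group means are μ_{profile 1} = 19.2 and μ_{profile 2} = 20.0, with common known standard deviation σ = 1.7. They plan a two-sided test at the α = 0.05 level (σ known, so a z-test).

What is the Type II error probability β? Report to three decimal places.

β ≈ 0.830

Standardized effect: d = |μ_{profile 1} − μ_{profile 2}| / σ = |19.2 − 20.0| / 1.7 = 0.4706
Noncentrality parameter: δ = d·√(n/2) = 0.4706 × √(9/2) = 0.9983
Critical value for a two-sided test at α = 0.05: z_{α/2} = 1.960.
Power = Φ(δ − 1.960) + Φ(−δ − 1.960) = Φ(-0.962) + Φ(-2.958) = 0.1681 + 0.0015 = 0.1696.
Type II error: β = 1 − power = 1 − 0.1696 = 0.8304.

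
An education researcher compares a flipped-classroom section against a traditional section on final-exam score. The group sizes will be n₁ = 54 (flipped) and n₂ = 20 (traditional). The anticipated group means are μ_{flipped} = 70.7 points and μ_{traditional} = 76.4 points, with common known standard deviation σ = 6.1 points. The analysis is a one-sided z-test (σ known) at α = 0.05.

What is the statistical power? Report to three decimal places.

Power ≈ 0.973

Standardized effect: d = |μ_{flipped} − μ_{traditional}| / σ = |70.7 − 76.4| / 6.1 = 0.9344
Noncentrality parameter: δ = d / √(1/n₁ + 1/n₂) = 0.9344 / √(1/54 + 1/20) = 3.5698
Critical value for a one-sided test at α = 0.05: z_α = 1.645.
Power = Φ(δ − 1.645) = Φ(1.925) = 0.9729.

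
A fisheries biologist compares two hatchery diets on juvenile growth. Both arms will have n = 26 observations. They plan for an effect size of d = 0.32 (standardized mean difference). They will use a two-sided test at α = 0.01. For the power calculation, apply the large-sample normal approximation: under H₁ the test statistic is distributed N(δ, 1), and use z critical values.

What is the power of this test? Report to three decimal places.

Noncentrality parameter: δ = d·√(n/2) = 0.32 × √(26/2) = 1.1538
Critical value for a two-sided test at α = 0.01: z_{α/2} = 2.576.
Power = Φ(δ − 2.576) + Φ(−δ − 2.576) = Φ(-1.422) + Φ(-3.730) = 0.0775 + 0.0001 = 0.0776.

Power ≈ 0.078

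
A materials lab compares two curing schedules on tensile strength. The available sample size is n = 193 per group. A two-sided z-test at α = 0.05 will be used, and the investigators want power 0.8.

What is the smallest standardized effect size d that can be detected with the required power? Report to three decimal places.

d ≈ 0.285

Need Φ(δ − 1.960) = 0.8, so δ = 1.960 + 0.842 = 2.802.
(Lower-tail contribution to power is negligible for δ > 0.)
δ = d·√(n/2) ⇒ d = δ/√(n/2) = 2.802/√(193/2) = 0.2852.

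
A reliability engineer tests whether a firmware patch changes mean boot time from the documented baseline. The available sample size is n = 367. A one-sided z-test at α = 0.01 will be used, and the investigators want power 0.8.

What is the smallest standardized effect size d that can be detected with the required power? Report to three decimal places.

d ≈ 0.165

Required noncentrality: δ = z_{0.01} + z_{0.20} = 2.326 + 0.842 = 3.168.
δ = d·√n ⇒ d = δ/√n = 3.168/√367 = 0.1654.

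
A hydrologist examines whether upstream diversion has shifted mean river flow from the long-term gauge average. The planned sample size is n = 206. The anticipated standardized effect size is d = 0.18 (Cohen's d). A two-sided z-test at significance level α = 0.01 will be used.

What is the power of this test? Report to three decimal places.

Power ≈ 0.503

Noncentrality parameter: δ = d·√n = 0.18 × √206 = 2.5835
Critical value for a two-sided test at α = 0.01: z_{α/2} = 2.576.
Power = Φ(δ − 2.576) + Φ(−δ − 2.576) = Φ(0.008) + Φ(-5.159) = 0.5031 + 0.0000 = 0.5031.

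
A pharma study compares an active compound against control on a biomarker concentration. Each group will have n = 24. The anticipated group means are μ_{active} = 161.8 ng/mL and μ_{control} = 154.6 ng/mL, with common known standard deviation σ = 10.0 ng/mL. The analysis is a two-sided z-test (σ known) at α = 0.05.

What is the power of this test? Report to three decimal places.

Power ≈ 0.703

Standardized effect: d = |μ_{active} − μ_{control}| / σ = |161.8 − 154.6| / 10.0 = 0.7200
Noncentrality parameter: δ = d·√(n/2) = 0.7200 × √(24/2) = 2.4942
Two-sided α = 0.05 → critical value z_{0.025} = 1.960.
Power = Φ(δ − 1.960) + Φ(−δ − 1.960) = Φ(0.534) + Φ(-4.454) = 0.7034 + 0.0000 = 0.7034.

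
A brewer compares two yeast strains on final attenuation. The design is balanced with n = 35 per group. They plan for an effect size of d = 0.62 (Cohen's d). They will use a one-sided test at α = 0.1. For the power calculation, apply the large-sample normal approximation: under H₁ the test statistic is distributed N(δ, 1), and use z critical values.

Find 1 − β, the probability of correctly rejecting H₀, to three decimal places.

Noncentrality parameter: δ = d·√(n/2) = 0.62 × √(35/2) = 2.5936
One-sided α = 0.1 → critical value z_{0.1} = 1.282.
Power = P(Z > 1.282 − δ) = Φ(1.312) = 0.9053.

Power ≈ 0.905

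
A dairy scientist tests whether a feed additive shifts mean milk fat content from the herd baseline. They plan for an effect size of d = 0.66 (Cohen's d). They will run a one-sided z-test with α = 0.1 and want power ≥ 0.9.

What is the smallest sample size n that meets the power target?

Set Φ(δ − 1.282) = 0.9; then δ − 1.282 = Φ⁻¹(0.9) = 1.282, giving δ = 2.563.
δ = d·√n ⇒ n = (δ/d)² = (2.563 / 0.66)² = 15.08.
Round up to the next whole unit.

n = 16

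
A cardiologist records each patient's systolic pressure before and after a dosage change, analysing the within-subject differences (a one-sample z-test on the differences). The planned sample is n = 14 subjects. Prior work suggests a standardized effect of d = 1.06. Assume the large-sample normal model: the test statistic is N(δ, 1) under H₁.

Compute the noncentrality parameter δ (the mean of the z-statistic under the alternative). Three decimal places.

δ ≈ 3.966

The noncentrality parameter scales effect size by the design's sample-size factor: δ = d·√n = 1.06 × √14 = 3.9662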